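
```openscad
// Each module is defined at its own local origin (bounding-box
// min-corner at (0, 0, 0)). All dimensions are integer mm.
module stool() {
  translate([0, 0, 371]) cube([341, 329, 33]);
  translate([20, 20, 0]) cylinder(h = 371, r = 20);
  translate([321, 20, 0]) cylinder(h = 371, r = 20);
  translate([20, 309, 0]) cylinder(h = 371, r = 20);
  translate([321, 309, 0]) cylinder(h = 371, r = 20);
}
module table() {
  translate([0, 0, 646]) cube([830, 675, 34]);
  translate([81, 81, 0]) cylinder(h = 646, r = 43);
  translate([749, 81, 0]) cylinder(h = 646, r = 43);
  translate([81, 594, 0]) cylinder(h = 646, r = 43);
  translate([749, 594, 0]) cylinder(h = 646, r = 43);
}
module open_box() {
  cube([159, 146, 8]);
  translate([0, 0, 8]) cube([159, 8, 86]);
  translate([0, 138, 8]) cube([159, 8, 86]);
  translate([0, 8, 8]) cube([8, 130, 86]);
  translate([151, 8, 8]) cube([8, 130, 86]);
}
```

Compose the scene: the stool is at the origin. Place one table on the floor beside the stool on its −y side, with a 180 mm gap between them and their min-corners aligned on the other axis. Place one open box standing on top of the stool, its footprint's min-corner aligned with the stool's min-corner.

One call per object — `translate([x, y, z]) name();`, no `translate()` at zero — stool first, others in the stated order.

stool();
translate([0, -855, 0]) table();
translate([0, 0, 404]) open_box();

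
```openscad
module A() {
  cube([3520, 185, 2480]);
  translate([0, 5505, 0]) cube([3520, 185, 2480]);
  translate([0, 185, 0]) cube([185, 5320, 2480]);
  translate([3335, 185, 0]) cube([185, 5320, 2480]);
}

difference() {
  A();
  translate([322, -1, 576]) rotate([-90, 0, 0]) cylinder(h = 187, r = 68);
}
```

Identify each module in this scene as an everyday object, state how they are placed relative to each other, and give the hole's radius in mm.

A is a house frame. The house frame has a circular hole through its front wall. The hole's radius is 68 mm.

The subtracted cylinder has r = 68 mm.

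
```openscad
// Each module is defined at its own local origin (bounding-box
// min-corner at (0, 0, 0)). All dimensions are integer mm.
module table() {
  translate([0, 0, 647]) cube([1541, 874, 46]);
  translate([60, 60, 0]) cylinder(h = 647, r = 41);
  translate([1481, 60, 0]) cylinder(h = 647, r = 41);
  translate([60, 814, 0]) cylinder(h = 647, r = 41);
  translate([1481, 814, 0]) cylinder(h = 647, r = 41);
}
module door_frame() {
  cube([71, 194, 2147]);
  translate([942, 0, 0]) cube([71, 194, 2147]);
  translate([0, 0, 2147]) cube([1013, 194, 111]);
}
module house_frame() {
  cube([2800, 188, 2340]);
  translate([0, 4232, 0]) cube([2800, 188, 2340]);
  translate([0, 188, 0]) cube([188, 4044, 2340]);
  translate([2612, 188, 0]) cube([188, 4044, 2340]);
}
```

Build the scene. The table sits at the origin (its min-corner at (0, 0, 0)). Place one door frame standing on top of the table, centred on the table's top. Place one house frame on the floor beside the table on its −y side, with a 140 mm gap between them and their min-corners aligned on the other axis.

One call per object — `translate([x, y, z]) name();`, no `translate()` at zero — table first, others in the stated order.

table();
translate([264, 340, 693]) door_frame();
translate([0, -4560, 0]) house_frame();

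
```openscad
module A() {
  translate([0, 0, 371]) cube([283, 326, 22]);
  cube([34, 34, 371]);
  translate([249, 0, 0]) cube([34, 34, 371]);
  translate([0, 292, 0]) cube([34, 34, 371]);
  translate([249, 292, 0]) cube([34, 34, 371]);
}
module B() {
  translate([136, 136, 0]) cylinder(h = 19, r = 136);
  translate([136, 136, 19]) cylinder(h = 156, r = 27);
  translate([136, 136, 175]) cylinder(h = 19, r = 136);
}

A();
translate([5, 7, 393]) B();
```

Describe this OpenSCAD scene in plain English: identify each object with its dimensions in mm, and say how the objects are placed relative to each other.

A is a four-legged stool. The seat is a 283×326×22 mm slab whose top surface is at z = 393 mm; four square legs, each 34×34 mm in cross-section, run from the floor (z = 0) to the underside of the seat, each flush with a corner of the seat.

B is a spool: two coaxial disc flanges of radius 136 mm and thickness 19 mm, joined by a core cylinder of radius 27 mm and height 156 mm. The lower flange rests on z = 0 and the three cylinders share a vertical axis.

The spool is on top of the stool.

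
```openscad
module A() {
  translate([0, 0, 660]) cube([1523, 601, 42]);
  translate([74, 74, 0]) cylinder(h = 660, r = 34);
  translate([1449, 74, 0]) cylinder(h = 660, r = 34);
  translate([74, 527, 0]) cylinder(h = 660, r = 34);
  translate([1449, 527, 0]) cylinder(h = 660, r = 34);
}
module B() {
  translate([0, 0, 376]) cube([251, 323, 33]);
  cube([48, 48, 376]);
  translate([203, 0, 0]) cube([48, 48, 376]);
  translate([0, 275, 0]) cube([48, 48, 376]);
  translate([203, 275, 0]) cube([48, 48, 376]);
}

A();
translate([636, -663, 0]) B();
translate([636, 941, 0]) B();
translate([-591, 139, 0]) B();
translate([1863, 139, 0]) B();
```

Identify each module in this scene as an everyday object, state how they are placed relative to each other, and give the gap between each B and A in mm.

Each stool's nearest face is 340 mm from the table's bounding box.

A is a table. B is a stool. Four stools sit around the table at the −y, +y, −x, +x sides. The gap between each stool and the table is 340 mm.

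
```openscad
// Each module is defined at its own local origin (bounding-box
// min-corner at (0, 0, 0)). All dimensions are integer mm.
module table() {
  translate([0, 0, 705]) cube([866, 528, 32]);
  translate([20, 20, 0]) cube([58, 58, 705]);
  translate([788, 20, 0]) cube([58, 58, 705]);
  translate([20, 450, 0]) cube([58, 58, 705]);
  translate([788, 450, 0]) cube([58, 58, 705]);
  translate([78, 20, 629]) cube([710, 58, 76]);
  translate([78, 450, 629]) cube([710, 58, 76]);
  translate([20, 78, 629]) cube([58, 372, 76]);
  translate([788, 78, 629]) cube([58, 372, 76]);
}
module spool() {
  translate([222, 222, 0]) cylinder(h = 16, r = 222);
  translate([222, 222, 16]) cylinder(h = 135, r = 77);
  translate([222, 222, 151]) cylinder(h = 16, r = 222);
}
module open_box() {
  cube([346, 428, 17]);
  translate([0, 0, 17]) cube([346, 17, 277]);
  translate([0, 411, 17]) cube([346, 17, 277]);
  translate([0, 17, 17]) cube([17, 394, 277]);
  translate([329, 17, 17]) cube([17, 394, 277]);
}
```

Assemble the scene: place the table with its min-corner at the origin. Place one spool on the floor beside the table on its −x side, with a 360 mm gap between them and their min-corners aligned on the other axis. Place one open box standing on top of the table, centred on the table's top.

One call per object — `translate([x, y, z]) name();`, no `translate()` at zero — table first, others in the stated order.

table();
translate([-804, 0, 0]) spool();
translate([260, 50, 737]) open_box();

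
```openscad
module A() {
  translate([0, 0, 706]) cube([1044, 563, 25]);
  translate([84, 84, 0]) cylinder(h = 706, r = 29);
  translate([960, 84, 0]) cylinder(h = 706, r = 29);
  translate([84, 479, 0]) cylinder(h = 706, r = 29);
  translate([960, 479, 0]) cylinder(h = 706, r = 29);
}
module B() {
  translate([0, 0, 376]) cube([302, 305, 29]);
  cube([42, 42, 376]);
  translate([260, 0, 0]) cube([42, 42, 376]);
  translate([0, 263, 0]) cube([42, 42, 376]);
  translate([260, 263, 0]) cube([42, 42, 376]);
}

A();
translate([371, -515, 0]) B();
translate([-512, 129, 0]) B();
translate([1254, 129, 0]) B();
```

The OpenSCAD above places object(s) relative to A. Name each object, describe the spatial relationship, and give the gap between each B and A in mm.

A is a table. B is a stool. Three stools sit around the table at the −y, −x, +x sides. The gap between each stool and the table is 210 mm.

Each stool's nearest face is 210 mm from the table's bounding box.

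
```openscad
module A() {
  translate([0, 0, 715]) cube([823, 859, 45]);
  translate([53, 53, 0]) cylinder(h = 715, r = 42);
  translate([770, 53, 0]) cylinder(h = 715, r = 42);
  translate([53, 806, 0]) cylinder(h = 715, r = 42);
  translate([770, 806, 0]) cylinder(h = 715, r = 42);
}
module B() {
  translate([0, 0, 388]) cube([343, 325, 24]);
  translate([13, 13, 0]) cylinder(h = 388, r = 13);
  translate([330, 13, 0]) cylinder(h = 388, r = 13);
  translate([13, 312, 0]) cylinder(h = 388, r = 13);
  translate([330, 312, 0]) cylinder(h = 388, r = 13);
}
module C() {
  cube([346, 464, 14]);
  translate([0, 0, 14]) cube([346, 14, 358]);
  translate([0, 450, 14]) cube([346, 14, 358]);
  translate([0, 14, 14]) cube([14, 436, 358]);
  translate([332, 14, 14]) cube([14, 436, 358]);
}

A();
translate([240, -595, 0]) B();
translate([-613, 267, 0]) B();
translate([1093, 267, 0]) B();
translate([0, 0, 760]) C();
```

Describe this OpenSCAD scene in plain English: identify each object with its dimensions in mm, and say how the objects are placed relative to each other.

A is a rectangular dining table. The top is 823×859×45 mm with its upper surface at z = 760 mm. It stands on four round legs of 84 mm diameter, each leg's bounding box inset 11 mm from the nearest pair of top edges, running from the floor to the underside of the top.

B is a four-legged stool. The seat is a 343×325×24 mm slab whose top surface is at z = 412 mm; four round legs, each 26 mm in diameter, run from the floor (z = 0) to the underside of the seat, each leg's axis is inset half a diameter from the nearest pair of seat edges (so the leg's bounding box is flush with the corner).

C is an open-topped rectangular box: outside dimensions 346×464×372 mm, with a uniform wall and base thickness of 14 mm. The base is a full 346×464 slab on the floor; four walls sit on top of the base. The front and back walls (the −y and +y sides) span the full width; the two side walls fit between them.

Three stools sit around the table at the −y, −x, +x sides. The open box is on top of the table.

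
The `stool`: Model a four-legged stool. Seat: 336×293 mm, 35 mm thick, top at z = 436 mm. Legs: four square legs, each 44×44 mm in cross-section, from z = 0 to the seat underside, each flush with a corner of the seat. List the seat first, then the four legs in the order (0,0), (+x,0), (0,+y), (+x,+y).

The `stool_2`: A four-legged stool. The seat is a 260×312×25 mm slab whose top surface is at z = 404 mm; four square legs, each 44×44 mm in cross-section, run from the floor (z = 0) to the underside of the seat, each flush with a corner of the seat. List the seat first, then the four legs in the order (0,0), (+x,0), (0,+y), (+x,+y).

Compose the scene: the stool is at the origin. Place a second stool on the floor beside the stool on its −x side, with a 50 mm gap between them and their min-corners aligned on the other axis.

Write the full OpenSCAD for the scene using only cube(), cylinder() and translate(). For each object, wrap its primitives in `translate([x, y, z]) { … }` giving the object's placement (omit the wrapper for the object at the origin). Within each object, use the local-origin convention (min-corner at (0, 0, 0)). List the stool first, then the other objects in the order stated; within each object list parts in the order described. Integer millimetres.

translate([0, 0, 401]) cube([336, 293, 35]);
cube([44, 44, 401]);
translate([292, 0, 0]) cube([44, 44, 401]);
translate([0, 249, 0]) cube([44, 44, 401]);
translate([292, 249, 0]) cube([44, 44, 401]);
translate([-310, 0, 0]) {
  translate([0, 0, 379]) cube([260, 312, 25]);
  cube([44, 44, 379]);
  translate([216, 0, 0]) cube([44, 44, 379]);
  translate([0, 268, 0]) cube([44, 44, 379]);
  translate([216, 268, 0]) cube([44, 44, 379]);
}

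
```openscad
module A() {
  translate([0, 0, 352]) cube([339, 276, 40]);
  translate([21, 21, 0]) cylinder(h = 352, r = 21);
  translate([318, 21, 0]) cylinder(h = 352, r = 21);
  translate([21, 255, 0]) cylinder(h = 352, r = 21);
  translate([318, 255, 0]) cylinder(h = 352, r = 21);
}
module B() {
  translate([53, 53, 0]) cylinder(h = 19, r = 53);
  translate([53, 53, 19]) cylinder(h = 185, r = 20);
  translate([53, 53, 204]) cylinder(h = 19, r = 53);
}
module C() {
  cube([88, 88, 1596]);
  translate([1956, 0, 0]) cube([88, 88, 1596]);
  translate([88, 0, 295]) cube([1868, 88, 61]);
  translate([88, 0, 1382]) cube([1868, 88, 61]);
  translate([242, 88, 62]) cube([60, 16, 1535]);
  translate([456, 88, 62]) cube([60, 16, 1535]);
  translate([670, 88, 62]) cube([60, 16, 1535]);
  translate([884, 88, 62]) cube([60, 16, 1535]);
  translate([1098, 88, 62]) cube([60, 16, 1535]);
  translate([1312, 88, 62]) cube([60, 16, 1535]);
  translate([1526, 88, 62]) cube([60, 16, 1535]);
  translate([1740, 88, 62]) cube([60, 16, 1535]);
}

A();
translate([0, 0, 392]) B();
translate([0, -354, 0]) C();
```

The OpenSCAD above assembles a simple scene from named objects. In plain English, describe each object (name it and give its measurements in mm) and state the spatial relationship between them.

A is a four-legged stool. The seat is a 339×276×40 mm slab whose top surface is at z = 392 mm; four round legs, each 42 mm in diameter, run from the floor (z = 0) to the underside of the seat, each leg's axis is inset half a diameter from the nearest pair of seat edges (so the leg's bounding box is flush with the corner).

B is a spool: two coaxial disc flanges of radius 53 mm and thickness 19 mm, joined by a core cylinder of radius 20 mm and height 185 mm. The lower flange rests on z = 0 and the three cylinders share a vertical axis.

C is a fence section. Two 88×88 mm posts, 1596 mm tall, stand on the floor with a clear span of 1868 mm between their inner faces. Two horizontal rails of 88×61 mm section span the gap between the posts with their undersides at z = 295 mm and z = 1382 mm, flush with the posts' −y face. 8 pickets, each 60 mm wide, 16 mm thick and 1535 mm tall, are fixed to the +y face of the rails with their bottoms at z = 62 mm, evenly spaced across the span with equal gaps (rounded down to the nearest mm) at the −x end and between each pair — any rounding remainder accumulates at the +x end.

The spool is on top of the stool. The fence section is on the floor beside the stool on its −y side.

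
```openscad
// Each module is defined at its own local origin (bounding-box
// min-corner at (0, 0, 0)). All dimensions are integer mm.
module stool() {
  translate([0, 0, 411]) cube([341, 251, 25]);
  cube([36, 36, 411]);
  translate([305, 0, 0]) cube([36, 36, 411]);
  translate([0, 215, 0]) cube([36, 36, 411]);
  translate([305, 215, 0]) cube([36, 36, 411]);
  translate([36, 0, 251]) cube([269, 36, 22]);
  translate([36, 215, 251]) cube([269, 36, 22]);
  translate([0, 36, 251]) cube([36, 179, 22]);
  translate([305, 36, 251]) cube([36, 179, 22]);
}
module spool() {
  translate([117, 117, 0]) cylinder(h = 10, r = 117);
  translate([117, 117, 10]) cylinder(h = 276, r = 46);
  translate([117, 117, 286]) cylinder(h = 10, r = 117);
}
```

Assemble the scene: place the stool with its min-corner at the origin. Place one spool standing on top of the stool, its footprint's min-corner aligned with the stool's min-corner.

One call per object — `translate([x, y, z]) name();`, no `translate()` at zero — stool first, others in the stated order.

stool();
translate([0, 0, 436]) spool();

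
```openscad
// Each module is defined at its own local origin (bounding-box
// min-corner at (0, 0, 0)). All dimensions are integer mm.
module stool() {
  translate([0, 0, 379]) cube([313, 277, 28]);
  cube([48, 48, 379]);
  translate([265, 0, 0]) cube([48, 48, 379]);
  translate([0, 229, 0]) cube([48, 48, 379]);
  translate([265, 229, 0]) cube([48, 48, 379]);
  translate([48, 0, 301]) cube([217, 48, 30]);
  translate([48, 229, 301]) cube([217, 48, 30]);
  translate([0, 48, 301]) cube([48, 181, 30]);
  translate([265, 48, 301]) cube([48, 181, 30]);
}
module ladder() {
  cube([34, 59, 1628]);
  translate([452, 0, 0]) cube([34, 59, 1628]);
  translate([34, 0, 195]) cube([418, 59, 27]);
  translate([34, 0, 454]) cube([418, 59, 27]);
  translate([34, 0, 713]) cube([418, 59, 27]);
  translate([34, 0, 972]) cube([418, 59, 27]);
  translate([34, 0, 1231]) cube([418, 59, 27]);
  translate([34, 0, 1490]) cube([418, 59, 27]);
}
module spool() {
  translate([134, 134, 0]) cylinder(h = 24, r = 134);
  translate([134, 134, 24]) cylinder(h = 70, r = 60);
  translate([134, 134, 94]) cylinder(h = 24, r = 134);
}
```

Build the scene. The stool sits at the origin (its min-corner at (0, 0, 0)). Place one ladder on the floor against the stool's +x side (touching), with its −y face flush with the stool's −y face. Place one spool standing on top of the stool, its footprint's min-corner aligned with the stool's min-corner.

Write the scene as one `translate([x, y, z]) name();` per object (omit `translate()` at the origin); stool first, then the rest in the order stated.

stool();
translate([313, 0, 0]) ladder();
translate([0, 0, 407]) spool();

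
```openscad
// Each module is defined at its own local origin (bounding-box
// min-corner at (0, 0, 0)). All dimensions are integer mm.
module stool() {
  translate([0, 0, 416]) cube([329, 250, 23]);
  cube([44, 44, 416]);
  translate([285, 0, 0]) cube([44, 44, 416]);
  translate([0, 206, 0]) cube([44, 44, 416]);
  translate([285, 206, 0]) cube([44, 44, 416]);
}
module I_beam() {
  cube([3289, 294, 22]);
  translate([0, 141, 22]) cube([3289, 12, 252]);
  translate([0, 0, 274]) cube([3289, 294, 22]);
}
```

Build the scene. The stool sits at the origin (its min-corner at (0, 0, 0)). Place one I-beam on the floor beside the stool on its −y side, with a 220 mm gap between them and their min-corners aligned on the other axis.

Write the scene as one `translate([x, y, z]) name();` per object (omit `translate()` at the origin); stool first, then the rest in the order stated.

stool();
translate([0, -514, 0]) I_beam();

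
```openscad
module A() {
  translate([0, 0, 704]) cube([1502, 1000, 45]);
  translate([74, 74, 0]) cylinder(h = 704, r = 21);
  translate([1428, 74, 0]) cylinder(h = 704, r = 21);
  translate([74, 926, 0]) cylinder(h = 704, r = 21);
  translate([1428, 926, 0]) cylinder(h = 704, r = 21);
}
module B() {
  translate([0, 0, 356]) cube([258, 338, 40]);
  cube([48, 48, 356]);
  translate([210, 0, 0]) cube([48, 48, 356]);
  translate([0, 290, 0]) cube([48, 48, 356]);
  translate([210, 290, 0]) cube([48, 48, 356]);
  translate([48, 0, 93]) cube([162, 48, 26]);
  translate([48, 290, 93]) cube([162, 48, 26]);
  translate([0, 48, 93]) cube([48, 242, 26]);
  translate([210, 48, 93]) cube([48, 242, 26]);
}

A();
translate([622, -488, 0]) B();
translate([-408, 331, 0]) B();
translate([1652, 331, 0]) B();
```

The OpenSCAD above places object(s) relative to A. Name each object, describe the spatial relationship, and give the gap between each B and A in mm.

Each stool's nearest face is 150 mm from the table's bounding box.

A is a table. B is a stool. Three stools sit around the table at the −y, −x, +x sides. The gap between each stool and the table is 150 mm.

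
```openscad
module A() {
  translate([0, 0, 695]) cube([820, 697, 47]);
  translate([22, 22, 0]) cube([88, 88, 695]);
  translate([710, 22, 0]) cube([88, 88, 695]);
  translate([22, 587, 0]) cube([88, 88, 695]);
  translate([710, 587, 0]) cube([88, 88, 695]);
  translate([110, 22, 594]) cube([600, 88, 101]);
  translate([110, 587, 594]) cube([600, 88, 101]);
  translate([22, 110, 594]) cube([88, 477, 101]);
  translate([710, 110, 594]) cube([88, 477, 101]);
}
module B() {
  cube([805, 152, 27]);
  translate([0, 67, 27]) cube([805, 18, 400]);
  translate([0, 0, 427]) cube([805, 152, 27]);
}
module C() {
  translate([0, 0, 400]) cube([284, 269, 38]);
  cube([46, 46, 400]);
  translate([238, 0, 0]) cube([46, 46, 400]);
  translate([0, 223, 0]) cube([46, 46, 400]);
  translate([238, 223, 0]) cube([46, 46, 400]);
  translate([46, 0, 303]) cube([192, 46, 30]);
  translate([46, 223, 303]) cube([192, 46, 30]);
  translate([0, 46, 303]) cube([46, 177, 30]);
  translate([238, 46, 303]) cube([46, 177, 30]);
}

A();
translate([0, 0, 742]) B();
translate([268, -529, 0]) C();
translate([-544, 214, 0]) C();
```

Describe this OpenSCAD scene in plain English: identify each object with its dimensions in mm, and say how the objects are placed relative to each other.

A is a table with a 820×697 mm rectangular top, 47 mm thick, top surface at z = 742 mm, supported by four 88×88 mm square legs, each inset 22 mm from the nearest pair of top edges, running from the floor. Four apron rails, 88 mm thick and 101 mm tall, run between adjacent legs with their top edges flush with the underside of the top and their outer faces flush with the legs' outer faces.

B is an I-beam lying along x, 805 mm long. Overall section height 454 mm. Two flanges 152 mm wide (y) and 27 mm thick, one on the floor and one at the top; a web 18 mm thick runs between them, centred on the flange width.

C is a four-legged stool. The seat is 284×269 mm, 38 mm thick, top at z = 438 mm. It stands on four square legs, each 46×46 mm in cross-section, from z = 0 to the seat underside, each flush with a corner of the seat. Four stretchers, 46 mm wide and 30 mm tall, connect adjacent legs with their undersides at z = 303 mm, each running between the inner faces of the legs it joins and aligned with the legs' outer faces on the other axis.

The I-beam is on top of the table. Two stools sit around the table at the −y, −x sides.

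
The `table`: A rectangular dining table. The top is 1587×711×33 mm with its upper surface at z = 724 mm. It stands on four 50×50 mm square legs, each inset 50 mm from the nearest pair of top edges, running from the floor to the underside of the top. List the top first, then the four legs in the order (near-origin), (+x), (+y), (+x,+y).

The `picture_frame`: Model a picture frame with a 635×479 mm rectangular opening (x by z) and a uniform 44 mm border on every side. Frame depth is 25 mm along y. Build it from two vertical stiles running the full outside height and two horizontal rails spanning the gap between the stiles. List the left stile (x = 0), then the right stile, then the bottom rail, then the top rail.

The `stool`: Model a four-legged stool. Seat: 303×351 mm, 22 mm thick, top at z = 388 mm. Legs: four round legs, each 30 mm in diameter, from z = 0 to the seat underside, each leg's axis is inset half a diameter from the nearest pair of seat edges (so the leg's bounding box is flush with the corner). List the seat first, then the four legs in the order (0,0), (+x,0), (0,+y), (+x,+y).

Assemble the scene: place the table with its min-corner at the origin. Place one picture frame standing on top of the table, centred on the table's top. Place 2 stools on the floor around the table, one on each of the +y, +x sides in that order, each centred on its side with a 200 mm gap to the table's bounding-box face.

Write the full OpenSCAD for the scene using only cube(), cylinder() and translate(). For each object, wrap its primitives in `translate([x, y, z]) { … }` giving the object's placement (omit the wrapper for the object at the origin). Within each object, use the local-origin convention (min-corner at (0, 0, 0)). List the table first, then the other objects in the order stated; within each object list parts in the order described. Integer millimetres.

translate([0, 0, 691]) cube([1587, 711, 33]);
translate([50, 50, 0]) cube([50, 50, 691]);
translate([1487, 50, 0]) cube([50, 50, 691]);
translate([50, 611, 0]) cube([50, 50, 691]);
translate([1487, 611, 0]) cube([50, 50, 691]);
translate([432, 343, 724]) {
  cube([44, 25, 567]);
  translate([679, 0, 0]) cube([44, 25, 567]);
  translate([44, 0, 0]) cube([635, 25, 44]);
  translate([44, 0, 523]) cube([635, 25, 44]);
}
translate([642, 911, 0]) {
  translate([0, 0, 366]) cube([303, 351, 22]);
  translate([15, 15, 0]) cylinder(h = 366, r = 15);
  translate([288, 15, 0]) cylinder(h = 366, r = 15);
  translate([15, 336, 0]) cylinder(h = 366, r = 15);
  translate([288, 336, 0]) cylinder(h = 366, r = 15);
}
translate([1787, 180, 0]) {
  translate([0, 0, 366]) cube([303, 351, 22]);
  translate([15, 15, 0]) cylinder(h = 366, r = 15);
  translate([288, 15, 0]) cylinder(h = 366, r = 15);
  translate([15, 336, 0]) cylinder(h = 366, r = 15);
  translate([288, 336, 0]) cylinder(h = 366, r = 15);
}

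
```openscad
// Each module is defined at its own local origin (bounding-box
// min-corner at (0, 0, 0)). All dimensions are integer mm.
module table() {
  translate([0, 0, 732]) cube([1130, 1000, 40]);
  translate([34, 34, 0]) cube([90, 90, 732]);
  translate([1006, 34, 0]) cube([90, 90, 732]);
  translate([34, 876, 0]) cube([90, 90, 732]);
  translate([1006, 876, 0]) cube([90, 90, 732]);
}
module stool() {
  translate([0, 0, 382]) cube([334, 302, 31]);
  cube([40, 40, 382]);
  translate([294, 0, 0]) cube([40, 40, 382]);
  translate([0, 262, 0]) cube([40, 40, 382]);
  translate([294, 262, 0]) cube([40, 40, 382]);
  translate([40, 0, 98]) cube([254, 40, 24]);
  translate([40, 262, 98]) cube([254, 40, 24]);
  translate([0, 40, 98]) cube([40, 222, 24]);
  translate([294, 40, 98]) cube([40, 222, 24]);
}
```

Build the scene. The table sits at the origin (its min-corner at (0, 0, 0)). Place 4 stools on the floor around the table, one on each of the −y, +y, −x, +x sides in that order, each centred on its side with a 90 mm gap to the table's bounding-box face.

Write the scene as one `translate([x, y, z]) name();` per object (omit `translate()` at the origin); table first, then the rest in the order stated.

table();
translate([398, -392, 0]) stool();
translate([398, 1090, 0]) stool();
translate([-424, 349, 0]) stool();
translate([1220, 349, 0]) stool();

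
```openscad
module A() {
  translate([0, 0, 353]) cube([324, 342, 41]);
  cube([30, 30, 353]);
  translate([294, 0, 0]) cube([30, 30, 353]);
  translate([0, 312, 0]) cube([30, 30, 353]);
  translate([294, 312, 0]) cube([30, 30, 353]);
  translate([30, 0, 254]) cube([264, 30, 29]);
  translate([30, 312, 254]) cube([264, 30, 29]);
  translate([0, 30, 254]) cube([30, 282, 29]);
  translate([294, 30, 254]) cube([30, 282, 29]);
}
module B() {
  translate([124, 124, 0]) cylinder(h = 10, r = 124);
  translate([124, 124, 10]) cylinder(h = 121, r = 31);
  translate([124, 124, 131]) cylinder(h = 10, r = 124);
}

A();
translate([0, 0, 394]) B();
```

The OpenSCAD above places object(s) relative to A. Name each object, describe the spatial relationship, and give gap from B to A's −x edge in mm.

The spool's min-x is at 0; the stool's min-x is 0; gap = 0 mm.

A is a stool. B is a spool. The spool is on top of the stool. The gap from the spool to the stool's −x edge is 0 mm.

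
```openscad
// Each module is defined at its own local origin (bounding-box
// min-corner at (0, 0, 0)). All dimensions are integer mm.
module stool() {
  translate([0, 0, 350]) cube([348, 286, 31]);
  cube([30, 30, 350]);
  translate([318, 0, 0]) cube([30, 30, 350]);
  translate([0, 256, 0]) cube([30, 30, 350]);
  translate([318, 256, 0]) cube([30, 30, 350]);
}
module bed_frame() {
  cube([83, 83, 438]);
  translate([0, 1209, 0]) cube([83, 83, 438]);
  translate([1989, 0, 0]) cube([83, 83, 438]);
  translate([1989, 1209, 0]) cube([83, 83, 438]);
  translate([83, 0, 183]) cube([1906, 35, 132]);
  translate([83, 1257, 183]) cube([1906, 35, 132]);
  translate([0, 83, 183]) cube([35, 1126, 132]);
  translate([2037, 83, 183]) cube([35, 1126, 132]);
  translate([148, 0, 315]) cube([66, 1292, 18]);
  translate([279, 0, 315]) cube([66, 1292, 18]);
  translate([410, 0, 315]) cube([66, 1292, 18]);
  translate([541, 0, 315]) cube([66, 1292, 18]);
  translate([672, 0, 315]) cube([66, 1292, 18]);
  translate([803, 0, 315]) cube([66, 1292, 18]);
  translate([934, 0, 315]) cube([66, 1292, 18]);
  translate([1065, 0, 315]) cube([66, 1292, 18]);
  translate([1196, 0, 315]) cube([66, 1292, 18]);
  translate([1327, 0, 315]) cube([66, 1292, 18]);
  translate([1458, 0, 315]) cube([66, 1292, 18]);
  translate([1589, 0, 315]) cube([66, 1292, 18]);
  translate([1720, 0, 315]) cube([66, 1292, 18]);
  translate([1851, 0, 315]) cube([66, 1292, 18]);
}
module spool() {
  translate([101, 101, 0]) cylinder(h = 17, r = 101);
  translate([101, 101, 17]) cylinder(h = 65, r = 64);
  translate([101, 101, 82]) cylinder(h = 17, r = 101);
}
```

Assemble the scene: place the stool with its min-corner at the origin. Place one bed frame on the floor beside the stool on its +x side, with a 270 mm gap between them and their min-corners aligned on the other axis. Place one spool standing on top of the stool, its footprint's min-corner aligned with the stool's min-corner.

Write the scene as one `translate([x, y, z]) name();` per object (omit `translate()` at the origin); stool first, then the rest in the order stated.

stool();
translate([618, 0, 0]) bed_frame();
translate([0, 0, 381]) spool();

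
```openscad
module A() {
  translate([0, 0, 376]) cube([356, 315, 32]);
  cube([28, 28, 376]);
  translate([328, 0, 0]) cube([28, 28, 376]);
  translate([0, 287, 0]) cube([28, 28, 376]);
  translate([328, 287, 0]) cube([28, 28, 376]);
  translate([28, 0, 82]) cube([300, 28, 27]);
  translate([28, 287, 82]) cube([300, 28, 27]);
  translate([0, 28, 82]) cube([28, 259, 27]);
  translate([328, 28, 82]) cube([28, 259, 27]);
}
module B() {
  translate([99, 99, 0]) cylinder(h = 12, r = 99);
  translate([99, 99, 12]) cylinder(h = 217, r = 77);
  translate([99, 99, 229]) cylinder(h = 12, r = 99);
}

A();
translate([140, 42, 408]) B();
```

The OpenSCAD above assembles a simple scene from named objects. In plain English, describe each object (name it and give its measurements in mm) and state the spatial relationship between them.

A is a simple wooden stool: a rectangular seat 356 mm (x) by 315 mm (y), 32 mm thick, top face at z = 408 mm, on four square legs, each 28×28 mm in cross-section. The legs rest on z = 0, each flush with a corner of the seat. Four stretchers, 28 mm wide and 27 mm tall, connect adjacent legs with their undersides at z = 82 mm, each running between the inner faces of the legs it joins and aligned with the legs' outer faces on the other axis.

B is a spool: two coaxial disc flanges of radius 99 mm and thickness 12 mm, joined by a core cylinder of radius 77 mm and height 217 mm. The lower flange rests on z = 0 and the three cylinders share a vertical axis.

The spool is on top of the stool.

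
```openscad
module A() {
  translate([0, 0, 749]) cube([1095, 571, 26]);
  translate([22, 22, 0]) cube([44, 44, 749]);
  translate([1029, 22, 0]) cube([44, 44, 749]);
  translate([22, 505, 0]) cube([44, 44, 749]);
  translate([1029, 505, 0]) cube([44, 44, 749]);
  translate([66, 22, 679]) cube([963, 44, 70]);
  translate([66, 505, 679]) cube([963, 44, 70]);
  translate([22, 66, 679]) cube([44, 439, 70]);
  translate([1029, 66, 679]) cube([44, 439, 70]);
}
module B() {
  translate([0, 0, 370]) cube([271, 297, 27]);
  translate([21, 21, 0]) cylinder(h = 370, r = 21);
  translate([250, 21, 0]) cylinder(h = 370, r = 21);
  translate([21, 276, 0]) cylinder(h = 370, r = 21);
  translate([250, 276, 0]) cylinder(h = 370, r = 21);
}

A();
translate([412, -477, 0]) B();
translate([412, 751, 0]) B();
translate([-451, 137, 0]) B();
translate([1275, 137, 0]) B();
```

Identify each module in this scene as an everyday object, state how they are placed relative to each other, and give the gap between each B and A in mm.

Each stool's nearest face is 180 mm from the table's bounding box.

A is a table. B is a stool. Four stools sit around the table at the −y, +y, −x, +x sides. The gap between each stool and the table is 180 mm.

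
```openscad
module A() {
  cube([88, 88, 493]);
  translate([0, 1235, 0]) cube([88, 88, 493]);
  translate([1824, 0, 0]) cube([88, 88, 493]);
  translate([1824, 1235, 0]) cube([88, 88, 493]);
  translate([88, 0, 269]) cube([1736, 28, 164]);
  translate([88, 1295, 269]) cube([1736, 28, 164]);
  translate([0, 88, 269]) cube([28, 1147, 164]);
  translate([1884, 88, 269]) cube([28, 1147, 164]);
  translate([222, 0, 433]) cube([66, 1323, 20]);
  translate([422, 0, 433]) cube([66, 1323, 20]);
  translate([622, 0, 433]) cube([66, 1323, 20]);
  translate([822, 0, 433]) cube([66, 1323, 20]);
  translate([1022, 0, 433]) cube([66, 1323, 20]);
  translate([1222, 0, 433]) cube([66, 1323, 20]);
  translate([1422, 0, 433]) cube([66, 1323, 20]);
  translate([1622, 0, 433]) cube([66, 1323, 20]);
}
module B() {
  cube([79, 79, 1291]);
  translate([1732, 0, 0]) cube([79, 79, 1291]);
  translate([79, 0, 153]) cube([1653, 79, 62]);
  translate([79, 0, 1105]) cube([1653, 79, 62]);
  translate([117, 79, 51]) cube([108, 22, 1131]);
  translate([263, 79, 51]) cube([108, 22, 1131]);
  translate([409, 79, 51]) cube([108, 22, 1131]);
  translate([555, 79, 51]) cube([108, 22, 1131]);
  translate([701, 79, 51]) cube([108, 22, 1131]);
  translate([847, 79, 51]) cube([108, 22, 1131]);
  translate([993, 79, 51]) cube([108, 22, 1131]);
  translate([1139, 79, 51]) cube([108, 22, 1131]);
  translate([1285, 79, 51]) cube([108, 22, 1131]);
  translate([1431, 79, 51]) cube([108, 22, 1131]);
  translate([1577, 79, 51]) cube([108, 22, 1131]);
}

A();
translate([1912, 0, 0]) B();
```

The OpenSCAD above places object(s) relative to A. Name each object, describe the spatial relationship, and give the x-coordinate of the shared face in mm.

A is a bed frame. B is a fence section. The fence section is against the bed frame's +x side, with their −y faces flush. The x-coordinate of the shared face is 1912 mm.

The bed frame's +x face and the fence section's −x face are both at x = 1912 mm.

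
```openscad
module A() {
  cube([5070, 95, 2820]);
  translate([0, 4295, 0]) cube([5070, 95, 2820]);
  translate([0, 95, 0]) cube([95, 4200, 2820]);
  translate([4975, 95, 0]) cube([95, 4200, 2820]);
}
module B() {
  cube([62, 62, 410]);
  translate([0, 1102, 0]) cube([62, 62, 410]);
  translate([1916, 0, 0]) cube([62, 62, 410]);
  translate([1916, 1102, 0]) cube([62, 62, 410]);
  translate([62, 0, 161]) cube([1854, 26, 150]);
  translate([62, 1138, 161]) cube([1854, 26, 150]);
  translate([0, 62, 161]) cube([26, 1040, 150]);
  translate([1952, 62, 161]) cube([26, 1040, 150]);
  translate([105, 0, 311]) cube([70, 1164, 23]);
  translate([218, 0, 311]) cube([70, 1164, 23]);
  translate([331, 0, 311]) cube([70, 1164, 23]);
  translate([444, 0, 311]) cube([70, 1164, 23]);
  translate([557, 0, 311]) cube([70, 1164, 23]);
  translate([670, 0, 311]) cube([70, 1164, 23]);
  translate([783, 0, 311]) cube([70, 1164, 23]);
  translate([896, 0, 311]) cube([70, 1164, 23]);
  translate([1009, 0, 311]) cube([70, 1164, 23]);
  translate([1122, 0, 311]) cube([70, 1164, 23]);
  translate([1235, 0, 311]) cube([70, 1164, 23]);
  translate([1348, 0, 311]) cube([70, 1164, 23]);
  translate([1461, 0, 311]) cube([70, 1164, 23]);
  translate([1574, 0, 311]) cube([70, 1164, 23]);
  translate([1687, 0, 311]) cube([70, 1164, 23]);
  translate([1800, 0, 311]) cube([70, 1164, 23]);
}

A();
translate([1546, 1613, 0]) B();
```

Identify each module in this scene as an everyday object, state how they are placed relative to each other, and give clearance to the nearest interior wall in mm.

A is a house frame. B is a bed frame. The bed frame sits inside the house frame, centred. The clearance to the nearest interior wall is 1451 mm.

Clearances: x = 1451, y = 1518; minimum 1451 mm.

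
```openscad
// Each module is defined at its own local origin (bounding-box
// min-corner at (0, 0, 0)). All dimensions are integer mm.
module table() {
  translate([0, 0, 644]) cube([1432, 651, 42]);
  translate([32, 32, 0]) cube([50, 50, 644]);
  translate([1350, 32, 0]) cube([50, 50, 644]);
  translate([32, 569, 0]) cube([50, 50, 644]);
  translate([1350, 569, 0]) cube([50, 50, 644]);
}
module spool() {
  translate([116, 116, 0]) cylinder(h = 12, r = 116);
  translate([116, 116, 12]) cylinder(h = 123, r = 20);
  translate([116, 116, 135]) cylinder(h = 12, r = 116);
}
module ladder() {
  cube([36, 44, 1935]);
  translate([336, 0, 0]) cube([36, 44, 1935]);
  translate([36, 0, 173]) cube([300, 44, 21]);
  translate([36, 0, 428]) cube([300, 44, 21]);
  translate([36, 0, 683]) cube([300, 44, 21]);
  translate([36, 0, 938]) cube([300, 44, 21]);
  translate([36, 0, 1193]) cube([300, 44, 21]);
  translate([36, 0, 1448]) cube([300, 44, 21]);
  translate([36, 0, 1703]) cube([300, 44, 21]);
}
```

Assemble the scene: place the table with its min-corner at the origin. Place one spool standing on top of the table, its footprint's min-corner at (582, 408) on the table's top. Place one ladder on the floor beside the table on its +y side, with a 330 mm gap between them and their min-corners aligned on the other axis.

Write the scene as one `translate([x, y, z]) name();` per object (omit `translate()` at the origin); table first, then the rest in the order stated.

table();
translate([582, 408, 686]) spool();
translate([0, 981, 0]) ladder();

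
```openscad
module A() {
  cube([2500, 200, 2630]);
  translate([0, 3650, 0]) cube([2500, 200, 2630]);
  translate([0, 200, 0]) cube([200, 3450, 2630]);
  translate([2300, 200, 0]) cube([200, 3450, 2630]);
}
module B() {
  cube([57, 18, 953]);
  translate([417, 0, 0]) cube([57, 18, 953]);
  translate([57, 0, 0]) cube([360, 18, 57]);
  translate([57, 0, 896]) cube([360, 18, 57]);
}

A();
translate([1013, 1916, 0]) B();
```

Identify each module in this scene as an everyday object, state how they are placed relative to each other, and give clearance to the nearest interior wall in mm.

Clearances: x = 813, y = 1716; minimum 813 mm.

A is a house frame. B is a picture frame. The picture frame sits inside the house frame, centred. The clearance to the nearest interior wall is 813 mm.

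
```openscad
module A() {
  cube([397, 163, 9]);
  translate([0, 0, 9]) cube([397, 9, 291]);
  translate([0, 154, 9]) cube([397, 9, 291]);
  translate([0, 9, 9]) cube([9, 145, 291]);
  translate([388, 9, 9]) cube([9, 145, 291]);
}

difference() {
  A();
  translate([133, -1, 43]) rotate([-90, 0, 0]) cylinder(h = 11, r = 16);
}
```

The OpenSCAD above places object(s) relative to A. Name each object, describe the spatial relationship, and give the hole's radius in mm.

A is an open box. The open box has a circular hole through its front wall. The hole's radius is 16 mm.

The subtracted cylinder has r = 16 mm.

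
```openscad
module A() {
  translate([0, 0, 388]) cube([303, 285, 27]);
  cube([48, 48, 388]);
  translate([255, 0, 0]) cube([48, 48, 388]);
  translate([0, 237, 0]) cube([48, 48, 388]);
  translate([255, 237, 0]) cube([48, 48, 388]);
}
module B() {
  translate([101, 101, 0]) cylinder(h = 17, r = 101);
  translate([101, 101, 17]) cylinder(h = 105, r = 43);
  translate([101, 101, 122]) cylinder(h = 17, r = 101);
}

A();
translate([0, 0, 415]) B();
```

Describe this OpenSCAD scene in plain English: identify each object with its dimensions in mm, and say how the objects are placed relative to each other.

A is a four-legged stool. The seat is 303×285 mm, 27 mm thick, top at z = 415 mm. It stands on four square legs, each 48×48 mm in cross-section, from z = 0 to the seat underside, each flush with a corner of the seat.

B is a spool: two coaxial disc flanges of radius 101 mm and thickness 17 mm, joined by a core cylinder of radius 43 mm and height 105 mm. The lower flange rests on z = 0 and the three cylinders share a vertical axis.

The spool is on top of the stool.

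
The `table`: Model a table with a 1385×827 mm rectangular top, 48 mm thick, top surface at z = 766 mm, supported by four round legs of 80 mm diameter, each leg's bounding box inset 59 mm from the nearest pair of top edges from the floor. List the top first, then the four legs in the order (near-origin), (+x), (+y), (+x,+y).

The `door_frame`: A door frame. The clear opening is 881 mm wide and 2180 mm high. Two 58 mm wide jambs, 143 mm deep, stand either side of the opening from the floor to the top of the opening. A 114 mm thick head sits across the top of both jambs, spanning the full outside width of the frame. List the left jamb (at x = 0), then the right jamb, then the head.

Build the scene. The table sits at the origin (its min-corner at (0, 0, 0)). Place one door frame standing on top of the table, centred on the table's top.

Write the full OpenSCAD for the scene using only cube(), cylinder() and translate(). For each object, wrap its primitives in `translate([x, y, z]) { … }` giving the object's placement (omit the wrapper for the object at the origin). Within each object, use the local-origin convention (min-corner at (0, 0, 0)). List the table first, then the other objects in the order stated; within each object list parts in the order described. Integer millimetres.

translate([0, 0, 718]) cube([1385, 827, 48]);
translate([99, 99, 0]) cylinder(h = 718, r = 40);
translate([1286, 99, 0]) cylinder(h = 718, r = 40);
translate([99, 728, 0]) cylinder(h = 718, r = 40);
translate([1286, 728, 0]) cylinder(h = 718, r = 40);
translate([194, 342, 766]) {
  cube([58, 143, 2180]);
  translate([939, 0, 0]) cube([58, 143, 2180]);
  translate([0, 0, 2180]) cube([997, 143, 114]);
}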